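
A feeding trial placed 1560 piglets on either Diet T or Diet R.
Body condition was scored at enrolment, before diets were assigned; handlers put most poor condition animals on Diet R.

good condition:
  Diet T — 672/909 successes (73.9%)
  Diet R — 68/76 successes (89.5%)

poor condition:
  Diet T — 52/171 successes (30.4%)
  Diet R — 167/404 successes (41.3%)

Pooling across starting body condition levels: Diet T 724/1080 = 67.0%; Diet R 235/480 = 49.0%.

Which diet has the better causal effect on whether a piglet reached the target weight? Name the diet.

Diet R

Nothing the diet does changes starting body condition; the imbalance is an allocation artefact. With starting body condition also predicting the outcome, the pooled figure is confounded, and the within-stratum comparison is the causal one.
Within each level — good condition: 73.9% vs 89.5%; poor condition: 30.4% vs 41.3% — Diet R is higher every time.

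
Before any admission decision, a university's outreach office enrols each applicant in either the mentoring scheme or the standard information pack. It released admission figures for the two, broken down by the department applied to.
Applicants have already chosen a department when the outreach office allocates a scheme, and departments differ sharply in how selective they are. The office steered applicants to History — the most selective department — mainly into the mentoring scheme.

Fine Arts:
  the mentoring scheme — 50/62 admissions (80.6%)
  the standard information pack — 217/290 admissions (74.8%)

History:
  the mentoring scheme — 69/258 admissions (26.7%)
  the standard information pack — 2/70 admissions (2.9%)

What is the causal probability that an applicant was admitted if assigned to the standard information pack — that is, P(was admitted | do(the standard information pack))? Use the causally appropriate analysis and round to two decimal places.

The imbalance in department arose from how applicants were allocated, not from anything the outreach scheme did; and department independently affects the outcome. The pooled gap is confounded — condition on department.
Standardising the standard information pack to the population department mix: 0.518·217/290 + 0.482·2/70 = 0.401.

0.40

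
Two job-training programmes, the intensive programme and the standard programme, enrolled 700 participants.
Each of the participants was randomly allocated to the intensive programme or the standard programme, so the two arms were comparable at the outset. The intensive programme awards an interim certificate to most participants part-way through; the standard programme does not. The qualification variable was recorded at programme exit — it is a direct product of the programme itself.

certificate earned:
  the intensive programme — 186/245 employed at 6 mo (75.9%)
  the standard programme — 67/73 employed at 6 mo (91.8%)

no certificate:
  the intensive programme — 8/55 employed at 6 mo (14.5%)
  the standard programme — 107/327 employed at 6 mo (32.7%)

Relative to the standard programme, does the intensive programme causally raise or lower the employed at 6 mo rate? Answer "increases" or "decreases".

increases

the standard programme is higher inside every qualification attained during the programme stratum but the intensive programme is higher in aggregate. Whether to stratify depends on how qualification attained during the programme relates to the programme.
Qualification attained during the programme here is a post-treatment variable shaped by the programme; conditioning on it would introduce bias rather than remove it. The overall comparison is the causal one.
Pooled: the intensive programme 64.7% vs the standard programme 43.5%; the intensive programme is higher overall.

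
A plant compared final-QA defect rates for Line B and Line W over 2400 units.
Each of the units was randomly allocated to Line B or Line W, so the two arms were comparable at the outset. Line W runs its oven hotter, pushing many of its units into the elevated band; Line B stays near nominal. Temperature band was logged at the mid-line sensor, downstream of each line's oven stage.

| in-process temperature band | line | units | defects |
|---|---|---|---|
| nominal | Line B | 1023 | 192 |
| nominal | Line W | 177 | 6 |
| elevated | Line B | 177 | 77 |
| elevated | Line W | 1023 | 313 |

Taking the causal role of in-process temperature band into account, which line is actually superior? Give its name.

Line B

In-process temperature band is downstream of the line. One should not condition on a consequence of treatment, so the overall rates are the right comparison.
Pooled: Line B 22.4% vs Line W 26.6%; Line B is lower overall.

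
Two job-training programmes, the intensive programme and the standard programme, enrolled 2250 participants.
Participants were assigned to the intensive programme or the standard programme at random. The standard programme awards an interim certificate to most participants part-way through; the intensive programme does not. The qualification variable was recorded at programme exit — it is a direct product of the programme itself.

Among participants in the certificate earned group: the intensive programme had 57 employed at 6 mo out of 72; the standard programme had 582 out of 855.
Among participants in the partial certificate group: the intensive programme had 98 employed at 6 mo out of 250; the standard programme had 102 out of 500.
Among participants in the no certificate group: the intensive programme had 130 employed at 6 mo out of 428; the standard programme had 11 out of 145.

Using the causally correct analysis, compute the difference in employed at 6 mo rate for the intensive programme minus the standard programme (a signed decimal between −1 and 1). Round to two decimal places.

-0.08

Within every qualification attained during the programme level the intensive programme has the higher rate, yet pooled the standard programme does — Simpson's reversal.
Qualification attained during the programme here is a post-treatment variable shaped by the programme; conditioning on it would introduce bias rather than remove it. The overall comparison is the causal one.
The causal difference is the pooled difference: 0.380 − 0.463 = -0.083.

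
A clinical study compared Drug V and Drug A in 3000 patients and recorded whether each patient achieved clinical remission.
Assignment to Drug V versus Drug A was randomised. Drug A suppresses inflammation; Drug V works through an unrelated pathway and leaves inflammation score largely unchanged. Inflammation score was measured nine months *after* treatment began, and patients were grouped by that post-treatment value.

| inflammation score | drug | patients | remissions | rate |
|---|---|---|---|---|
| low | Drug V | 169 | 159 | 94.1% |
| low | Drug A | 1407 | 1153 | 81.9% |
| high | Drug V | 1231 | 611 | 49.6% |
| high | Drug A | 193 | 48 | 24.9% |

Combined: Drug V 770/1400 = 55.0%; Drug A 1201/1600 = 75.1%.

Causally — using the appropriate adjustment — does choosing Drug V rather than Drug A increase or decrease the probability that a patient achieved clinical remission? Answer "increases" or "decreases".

decreases

The distribution of inflammation score is itself part of what the drug does — it is an intermediate outcome. Holding it fixed would remove that part of the effect; the total effect is the pooled difference.
Pooled: Drug V 55.0% vs Drug A 75.1%; Drug A is higher overall.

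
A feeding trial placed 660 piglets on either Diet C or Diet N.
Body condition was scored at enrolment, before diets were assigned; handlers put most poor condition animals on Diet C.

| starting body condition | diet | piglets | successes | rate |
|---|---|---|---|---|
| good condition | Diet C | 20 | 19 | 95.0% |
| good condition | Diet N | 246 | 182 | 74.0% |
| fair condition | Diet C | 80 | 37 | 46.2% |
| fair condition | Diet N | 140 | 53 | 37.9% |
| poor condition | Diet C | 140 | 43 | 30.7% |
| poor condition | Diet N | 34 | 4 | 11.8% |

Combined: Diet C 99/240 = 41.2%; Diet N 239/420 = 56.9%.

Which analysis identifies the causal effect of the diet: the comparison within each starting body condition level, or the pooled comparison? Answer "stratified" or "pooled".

stratified

Within every starting body condition level Diet C has the higher rate, yet pooled Diet N does — Simpson's reversal.
Since starting body condition is a pre-existing factor (not a product of the diet) and it affects the outcome on its own, it is a confounder. The stratified rates, not the pooled rate, identify the causal effect.
Within each level — good condition: 95.0% vs 74.0%; fair condition: 46.2% vs 37.9%; poor condition: 30.7% vs 11.8% — Diet C is higher every time.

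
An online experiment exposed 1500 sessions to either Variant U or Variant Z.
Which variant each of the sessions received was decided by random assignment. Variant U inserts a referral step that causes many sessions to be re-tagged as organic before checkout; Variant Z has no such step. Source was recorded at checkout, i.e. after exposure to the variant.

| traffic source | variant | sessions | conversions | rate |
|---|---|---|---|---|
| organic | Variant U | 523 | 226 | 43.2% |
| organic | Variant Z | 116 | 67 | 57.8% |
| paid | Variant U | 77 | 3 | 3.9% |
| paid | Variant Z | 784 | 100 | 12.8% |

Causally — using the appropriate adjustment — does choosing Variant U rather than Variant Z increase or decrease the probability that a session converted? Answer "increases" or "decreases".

Because the variant influences traffic source, traffic source is a post-treatment mediator, not a confounder. Stratifying on it would bias the estimate; the causal effect is the crude pooled difference.
Pooled: Variant U 38.2% vs Variant Z 18.6%; Variant U is higher overall.

increases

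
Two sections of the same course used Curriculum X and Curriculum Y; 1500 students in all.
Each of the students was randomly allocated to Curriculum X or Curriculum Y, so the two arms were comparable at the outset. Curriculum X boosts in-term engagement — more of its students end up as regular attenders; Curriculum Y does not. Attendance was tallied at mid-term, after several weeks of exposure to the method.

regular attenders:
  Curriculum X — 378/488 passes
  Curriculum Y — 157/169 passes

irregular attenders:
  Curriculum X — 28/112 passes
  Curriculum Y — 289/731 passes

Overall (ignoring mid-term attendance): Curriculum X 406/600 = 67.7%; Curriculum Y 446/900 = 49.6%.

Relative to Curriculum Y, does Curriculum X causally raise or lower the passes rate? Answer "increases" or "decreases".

Within every mid-term attendance level Curriculum Y has the higher rate, yet pooled Curriculum X does — Simpson's reversal.
Mid-term attendance lies on the pathway teaching method → mid-term attendance → outcome, so adjusting for it blocks the indirect effect. For the total causal effect of teaching method, use the unadjusted pooled rates.
Pooled: Curriculum X 67.7% vs Curriculum Y 49.6%; Curriculum X is higher overall.

increases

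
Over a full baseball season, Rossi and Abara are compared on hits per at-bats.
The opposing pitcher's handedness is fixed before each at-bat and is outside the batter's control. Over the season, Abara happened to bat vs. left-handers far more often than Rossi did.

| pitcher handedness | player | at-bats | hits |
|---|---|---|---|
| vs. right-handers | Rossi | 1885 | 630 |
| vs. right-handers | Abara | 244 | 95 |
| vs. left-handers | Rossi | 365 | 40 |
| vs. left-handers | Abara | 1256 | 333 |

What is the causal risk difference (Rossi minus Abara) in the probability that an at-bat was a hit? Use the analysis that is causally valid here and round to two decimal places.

Abara is higher inside every pitcher handedness stratum but Rossi is higher in aggregate. Whether to stratify depends on how pitcher handedness relates to the player.
Pitcher handedness differs across players for reasons unrelated to any effect of the player itself, and it separately predicts the outcome — a classic confounder. We must compare within pitcher handedness levels.
Adjusting over the population distribution of pitcher handedness: 0.568·(0.334−0.389) + 0.432·(0.110−0.265) = -0.099.

-0.10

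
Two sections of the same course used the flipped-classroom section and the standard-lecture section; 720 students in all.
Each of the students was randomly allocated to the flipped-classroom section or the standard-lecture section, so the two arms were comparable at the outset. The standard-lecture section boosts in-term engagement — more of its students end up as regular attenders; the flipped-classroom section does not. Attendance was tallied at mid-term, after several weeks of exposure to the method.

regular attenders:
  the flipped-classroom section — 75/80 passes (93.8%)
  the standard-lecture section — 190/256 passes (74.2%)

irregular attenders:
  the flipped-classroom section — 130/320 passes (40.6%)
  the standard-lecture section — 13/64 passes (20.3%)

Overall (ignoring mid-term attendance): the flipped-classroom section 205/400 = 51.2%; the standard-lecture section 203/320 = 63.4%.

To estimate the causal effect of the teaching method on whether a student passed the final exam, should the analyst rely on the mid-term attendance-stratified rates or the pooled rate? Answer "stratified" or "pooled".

Mid-term attendance here is a post-treatment variable shaped by the teaching method; conditioning on it would introduce bias rather than remove it. The overall comparison is the causal one.
Pooled: the flipped-classroom section 51.2% vs the standard-lecture section 63.4%; the standard-lecture section is higher overall.

pooled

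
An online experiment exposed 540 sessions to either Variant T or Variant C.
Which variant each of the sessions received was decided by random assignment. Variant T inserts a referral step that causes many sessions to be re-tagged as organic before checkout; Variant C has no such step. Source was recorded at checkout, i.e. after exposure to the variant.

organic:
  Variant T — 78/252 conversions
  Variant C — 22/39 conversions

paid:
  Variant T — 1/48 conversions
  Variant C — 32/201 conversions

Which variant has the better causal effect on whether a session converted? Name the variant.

Variant T

The distribution of traffic source is itself part of what the variant does — it is an intermediate outcome. Holding it fixed would remove that part of the effect; the total effect is the pooled difference.
Pooled: Variant T 26.3% vs Variant C 22.5%; Variant T is higher overall.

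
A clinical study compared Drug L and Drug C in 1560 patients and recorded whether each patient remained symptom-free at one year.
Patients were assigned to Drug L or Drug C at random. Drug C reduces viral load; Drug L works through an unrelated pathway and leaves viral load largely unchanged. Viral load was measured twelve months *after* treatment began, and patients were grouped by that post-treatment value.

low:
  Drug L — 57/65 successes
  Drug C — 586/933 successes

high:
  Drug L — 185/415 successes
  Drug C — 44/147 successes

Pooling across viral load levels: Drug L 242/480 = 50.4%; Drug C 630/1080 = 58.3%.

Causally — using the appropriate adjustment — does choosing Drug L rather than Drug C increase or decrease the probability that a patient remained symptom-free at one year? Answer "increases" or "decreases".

decreases

Within every viral load level Drug L has the higher rate, yet pooled Drug C does — Simpson's reversal.
Viral load lies on the pathway drug → viral load → outcome, so adjusting for it blocks the indirect effect. For the total causal effect of drug, use the unadjusted pooled rates.
Pooled: Drug L 50.4% vs Drug C 58.3%; Drug C is higher overall.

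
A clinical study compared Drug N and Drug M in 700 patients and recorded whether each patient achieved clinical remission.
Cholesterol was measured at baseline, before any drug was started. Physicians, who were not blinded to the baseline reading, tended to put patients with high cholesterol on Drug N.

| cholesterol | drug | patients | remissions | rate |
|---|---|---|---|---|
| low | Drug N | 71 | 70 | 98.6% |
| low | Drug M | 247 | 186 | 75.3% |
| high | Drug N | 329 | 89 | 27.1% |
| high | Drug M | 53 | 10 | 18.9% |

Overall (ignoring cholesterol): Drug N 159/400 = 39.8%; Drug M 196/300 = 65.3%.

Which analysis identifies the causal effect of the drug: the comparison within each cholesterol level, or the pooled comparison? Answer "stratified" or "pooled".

The cholesterol-specific comparison favours Drug N throughout, but the pooled figures favour Drug M. The question is whether to condition on cholesterol.
Since cholesterol is a pre-existing factor (not a product of the drug) and it affects the outcome on its own, it is a confounder. The stratified rates, not the pooled rate, identify the causal effect.
Within each level — low: 98.6% vs 75.3%; high: 27.1% vs 18.9% — Drug N is higher every time.

stratified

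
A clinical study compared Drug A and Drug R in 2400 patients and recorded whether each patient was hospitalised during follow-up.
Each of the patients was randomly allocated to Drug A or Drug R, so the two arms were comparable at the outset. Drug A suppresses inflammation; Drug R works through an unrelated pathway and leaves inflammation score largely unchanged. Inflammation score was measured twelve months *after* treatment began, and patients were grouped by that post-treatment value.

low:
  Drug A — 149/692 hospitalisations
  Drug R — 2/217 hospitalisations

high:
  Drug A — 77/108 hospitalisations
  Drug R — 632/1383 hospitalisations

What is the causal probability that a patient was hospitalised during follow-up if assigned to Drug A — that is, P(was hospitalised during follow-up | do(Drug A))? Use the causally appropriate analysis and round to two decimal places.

0.28

The distribution of inflammation score is itself part of what the drug does — it is an intermediate outcome. Holding it fixed would remove that part of the effect; the total effect is the pooled difference.
So P(outcome | do(Drug A)) is just the pooled rate for Drug A: 226/800 = 0.282.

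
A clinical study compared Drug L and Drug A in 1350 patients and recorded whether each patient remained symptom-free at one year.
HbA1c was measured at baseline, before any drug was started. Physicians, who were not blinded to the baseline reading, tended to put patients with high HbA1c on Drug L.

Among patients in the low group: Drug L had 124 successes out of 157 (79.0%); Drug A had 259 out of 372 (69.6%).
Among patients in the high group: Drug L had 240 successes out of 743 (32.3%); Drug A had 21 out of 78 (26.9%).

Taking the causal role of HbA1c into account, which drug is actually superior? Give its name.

Drug L

HbA1c satisfies the back-door criterion: it is not a descendant of the drug, and it blocks the spurious path from drug to outcome. Adjusting for it (i.e., using the within-HbA1c rates) gives the causal effect.
Within each level — low: 79.0% vs 69.6%; high: 32.3% vs 26.9% — Drug L is higher every time.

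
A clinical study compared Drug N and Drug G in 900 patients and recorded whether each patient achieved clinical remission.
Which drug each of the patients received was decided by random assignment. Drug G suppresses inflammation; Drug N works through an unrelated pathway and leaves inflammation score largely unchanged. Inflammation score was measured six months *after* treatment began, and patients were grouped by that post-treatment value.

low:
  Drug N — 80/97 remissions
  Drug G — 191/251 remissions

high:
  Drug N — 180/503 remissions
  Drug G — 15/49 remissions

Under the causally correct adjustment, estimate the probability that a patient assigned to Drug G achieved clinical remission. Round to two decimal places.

0.69

Inflammation score here is a post-treatment variable shaped by the drug; conditioning on it would introduce bias rather than remove it. The overall comparison is the causal one.
So P(outcome | do(Drug G)) is just the pooled rate for Drug G: 206/300 = 0.687.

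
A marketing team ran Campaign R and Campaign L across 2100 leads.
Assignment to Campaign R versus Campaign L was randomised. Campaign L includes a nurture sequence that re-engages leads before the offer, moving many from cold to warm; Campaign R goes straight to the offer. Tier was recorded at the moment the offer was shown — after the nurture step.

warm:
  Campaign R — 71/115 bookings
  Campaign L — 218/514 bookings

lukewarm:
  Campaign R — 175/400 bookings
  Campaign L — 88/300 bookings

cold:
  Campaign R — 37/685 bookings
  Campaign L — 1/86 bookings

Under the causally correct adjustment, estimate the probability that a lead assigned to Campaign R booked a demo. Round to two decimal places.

0.24

The engagement tier-specific comparison favours Campaign R throughout, but the pooled figures favour Campaign L. The question is whether to condition on engagement tier.
Engagement tier is downstream of the campaign. One should not condition on a consequence of treatment, so the overall rates are the right comparison.
So P(outcome | do(Campaign R)) is just the pooled rate for Campaign R: 283/1200 = 0.236.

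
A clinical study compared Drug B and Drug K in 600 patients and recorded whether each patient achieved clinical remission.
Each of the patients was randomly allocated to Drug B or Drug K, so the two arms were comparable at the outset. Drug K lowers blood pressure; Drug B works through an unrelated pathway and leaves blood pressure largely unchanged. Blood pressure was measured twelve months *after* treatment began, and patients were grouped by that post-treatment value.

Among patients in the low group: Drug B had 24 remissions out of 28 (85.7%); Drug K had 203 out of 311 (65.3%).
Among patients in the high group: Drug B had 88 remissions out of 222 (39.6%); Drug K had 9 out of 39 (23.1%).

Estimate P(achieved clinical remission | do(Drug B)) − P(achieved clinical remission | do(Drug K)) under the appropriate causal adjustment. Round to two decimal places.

The blood pressure-specific comparison favours Drug B throughout, but the pooled figures favour Drug K. The question is whether to condition on blood pressure.
Blood pressure here is a post-treatment variable shaped by the drug; conditioning on it would introduce bias rather than remove it. The overall comparison is the causal one.
The causal difference is the pooled difference: 0.448 − 0.606 = -0.158.

-0.16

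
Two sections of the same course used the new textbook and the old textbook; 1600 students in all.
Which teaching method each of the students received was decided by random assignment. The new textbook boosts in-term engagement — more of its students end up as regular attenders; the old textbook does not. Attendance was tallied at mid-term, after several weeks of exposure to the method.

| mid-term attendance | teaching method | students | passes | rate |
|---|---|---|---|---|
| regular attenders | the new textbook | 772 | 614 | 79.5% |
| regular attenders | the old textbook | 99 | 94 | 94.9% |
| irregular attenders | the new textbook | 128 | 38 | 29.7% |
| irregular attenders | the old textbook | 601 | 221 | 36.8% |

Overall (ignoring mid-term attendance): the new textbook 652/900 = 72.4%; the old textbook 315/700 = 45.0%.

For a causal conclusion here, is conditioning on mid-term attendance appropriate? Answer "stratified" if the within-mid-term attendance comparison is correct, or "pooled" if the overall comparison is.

pooled

The mid-term attendance-specific comparison favours the old textbook throughout, but the pooled figures favour the new textbook. The question is whether to condition on mid-term attendance.
Because the teaching method influences mid-term attendance, mid-term attendance is a post-treatment mediator, not a confounder. Stratifying on it would bias the estimate; the causal effect is the crude pooled difference.
Pooled: the new textbook 72.4% vs the old textbook 45.0%; the new textbook is higher overall.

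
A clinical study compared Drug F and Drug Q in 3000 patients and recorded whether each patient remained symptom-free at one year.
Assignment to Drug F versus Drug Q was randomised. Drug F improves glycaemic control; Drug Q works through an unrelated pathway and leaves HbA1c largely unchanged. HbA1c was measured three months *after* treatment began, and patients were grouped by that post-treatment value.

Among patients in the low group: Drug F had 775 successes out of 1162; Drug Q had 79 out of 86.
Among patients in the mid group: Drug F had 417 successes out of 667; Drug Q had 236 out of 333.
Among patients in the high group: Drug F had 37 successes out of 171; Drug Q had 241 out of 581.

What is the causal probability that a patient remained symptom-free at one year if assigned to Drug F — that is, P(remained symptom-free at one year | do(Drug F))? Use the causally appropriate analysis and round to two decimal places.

Drug Q is higher inside every HbA1c stratum but Drug F is higher in aggregate. Whether to stratify depends on how HbA1c relates to the drug.
HbA1c is recorded after the drug and is itself shifted by it — it sits on the causal path from drug to outcome. Conditioning on a mediator would strip out part of the effect we want; the pooled comparison gives the total causal effect.
So P(outcome | do(Drug F)) is just the pooled rate for Drug F: 1229/2000 = 0.615.

0.61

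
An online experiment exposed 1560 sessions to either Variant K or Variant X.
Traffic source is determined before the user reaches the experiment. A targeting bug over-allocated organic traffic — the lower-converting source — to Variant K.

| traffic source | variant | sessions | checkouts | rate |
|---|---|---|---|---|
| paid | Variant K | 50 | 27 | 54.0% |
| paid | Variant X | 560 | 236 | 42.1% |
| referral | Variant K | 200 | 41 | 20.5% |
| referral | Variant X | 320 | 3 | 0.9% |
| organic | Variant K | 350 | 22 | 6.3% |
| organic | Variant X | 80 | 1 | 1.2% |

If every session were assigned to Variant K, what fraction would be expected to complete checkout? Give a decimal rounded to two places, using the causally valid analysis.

0.30

Traffic source is set before the variant has any effect — it is not caused by the variant — and it independently drives the outcome. That makes it a confounder, so the causal comparison is within traffic source levels.
Standardising Variant K to the population traffic source mix: 0.391·27/50 + 0.333·41/200 + 0.276·22/350 = 0.297.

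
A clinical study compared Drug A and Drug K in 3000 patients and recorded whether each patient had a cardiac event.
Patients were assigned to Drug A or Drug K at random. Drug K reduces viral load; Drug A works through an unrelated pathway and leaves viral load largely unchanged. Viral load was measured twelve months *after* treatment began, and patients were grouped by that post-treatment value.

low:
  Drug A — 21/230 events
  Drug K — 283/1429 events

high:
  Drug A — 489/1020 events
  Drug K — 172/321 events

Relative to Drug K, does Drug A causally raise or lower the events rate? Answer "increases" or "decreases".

increases

Because the drug influences viral load, viral load is a post-treatment mediator, not a confounder. Stratifying on it would bias the estimate; the causal effect is the crude pooled difference.
Pooled: Drug A 40.8% vs Drug K 26.0%; Drug K is lower overall.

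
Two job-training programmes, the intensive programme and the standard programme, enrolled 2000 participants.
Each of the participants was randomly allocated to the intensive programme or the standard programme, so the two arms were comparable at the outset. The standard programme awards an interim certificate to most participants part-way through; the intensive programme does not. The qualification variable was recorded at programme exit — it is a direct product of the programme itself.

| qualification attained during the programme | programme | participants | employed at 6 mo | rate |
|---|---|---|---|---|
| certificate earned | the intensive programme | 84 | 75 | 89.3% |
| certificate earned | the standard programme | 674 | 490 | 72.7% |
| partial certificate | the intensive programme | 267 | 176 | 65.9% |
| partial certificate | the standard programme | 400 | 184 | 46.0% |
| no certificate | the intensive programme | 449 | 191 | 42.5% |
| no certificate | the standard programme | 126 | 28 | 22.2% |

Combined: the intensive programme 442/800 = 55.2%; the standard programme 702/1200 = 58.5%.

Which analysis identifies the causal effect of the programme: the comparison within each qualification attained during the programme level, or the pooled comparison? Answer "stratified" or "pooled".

Stratifying would compare programmes among participants the programmes themselves sorted into qualification attained during the programme groups — a form of selection on an intermediate. The unconditioned pooled rates give the total causal effect.
Pooled: the intensive programme 55.2% vs the standard programme 58.5%; the standard programme is higher overall.

pooled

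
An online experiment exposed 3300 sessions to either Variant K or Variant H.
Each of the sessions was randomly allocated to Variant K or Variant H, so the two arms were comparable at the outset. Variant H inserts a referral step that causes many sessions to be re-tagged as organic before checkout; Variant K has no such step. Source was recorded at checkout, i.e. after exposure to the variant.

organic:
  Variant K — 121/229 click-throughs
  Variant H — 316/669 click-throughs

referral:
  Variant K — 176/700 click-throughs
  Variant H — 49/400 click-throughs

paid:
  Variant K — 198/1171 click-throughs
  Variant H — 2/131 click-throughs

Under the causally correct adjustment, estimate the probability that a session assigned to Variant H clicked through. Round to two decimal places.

0.31

Traffic source lies on the pathway variant → traffic source → outcome, so adjusting for it blocks the indirect effect. For the total causal effect of variant, use the unadjusted pooled rates.
So P(outcome | do(Variant H)) is just the pooled rate for Variant H: 367/1200 = 0.306.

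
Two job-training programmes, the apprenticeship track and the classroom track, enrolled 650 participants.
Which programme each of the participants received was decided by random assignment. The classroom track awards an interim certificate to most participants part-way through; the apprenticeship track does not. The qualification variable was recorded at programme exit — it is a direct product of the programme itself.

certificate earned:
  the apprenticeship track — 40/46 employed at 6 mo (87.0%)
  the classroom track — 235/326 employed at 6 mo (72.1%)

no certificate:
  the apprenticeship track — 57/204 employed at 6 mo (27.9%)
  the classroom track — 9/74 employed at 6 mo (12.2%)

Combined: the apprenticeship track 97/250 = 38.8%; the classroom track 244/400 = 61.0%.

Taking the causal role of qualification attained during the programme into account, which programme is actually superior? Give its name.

The stratified and pooled comparisons disagree (the apprenticeship track wins within each qualification attained during the programme; the classroom track wins overall), so the answer turns on the causal role of qualification attained during the programme.
Qualification attained during the programme here is a post-treatment variable shaped by the programme; conditioning on it would introduce bias rather than remove it. The overall comparison is the causal one.
Pooled: the apprenticeship track 38.8% vs the classroom track 61.0%; the classroom track is higher overall.

the classroom track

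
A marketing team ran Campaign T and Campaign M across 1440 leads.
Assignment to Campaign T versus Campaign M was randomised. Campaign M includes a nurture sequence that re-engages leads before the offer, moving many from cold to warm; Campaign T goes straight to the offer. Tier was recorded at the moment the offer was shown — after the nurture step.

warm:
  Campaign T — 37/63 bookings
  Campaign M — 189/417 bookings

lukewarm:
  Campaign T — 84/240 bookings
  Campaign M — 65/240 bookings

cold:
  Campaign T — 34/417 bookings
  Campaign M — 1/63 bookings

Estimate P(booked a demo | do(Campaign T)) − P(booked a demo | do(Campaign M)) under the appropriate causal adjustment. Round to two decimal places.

Engagement tier lies on the pathway campaign → engagement tier → outcome, so adjusting for it blocks the indirect effect. For the total causal effect of campaign, use the unadjusted pooled rates.
The causal difference is the pooled difference: 0.215 − 0.354 = -0.139.

-0.14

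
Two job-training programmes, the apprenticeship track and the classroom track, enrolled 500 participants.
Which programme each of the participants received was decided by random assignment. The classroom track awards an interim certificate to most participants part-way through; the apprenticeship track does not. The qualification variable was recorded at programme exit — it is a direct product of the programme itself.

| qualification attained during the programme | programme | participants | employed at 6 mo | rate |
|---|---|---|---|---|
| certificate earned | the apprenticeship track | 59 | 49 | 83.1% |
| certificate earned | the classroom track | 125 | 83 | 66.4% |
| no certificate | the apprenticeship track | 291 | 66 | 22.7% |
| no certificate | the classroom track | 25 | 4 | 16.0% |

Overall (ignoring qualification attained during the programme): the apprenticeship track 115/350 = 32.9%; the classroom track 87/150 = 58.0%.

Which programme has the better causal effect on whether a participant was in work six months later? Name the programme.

The stratified and pooled comparisons disagree (the apprenticeship track wins within each qualification attained during the programme; the classroom track wins overall), so the answer turns on the causal role of qualification attained during the programme.
Stratifying would compare programmes among participants the programmes themselves sorted into qualification attained during the programme groups — a form of selection on an intermediate. The unconditioned pooled rates give the total causal effect.
Pooled: the apprenticeship track 32.9% vs the classroom track 58.0%; the classroom track is higher overall.

the classroom track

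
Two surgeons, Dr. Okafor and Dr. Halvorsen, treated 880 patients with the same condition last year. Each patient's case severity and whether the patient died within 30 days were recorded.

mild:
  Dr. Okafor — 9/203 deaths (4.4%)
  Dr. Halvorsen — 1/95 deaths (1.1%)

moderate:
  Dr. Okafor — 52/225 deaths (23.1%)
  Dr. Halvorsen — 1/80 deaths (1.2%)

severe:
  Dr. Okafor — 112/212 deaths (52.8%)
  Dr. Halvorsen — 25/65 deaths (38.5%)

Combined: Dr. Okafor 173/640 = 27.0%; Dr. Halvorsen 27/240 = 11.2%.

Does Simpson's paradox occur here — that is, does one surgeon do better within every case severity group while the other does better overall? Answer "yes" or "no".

no

Within each case severity level (mild 4.4% vs 1.1%; moderate 23.1% vs 1.2%; severe 52.8% vs 38.5%), Dr. Halvorsen has the lower rate every time. Pooled: 27.0% vs 11.2% — Dr. Halvorsen has the lower rate overall. They agree.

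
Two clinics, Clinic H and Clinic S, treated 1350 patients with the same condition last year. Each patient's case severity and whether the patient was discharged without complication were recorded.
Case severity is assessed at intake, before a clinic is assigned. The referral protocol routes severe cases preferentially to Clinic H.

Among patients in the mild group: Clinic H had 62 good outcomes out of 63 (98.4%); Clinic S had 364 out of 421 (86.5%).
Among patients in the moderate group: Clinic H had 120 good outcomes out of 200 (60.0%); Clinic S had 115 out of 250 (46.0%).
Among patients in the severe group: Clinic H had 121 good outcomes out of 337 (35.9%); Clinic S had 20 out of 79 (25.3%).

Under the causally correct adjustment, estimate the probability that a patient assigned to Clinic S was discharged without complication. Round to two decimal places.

0.54

The case severity-specific comparison favours Clinic H throughout, but the pooled figures favour Clinic S. The question is whether to condition on case severity.
The imbalance in case severity arose from how patients were allocated, not from anything the clinic did; and case severity independently affects the outcome. The pooled gap is confounded — condition on case severity.
Standardising Clinic S to the population case severity mix: 0.359·364/421 + 0.333·115/250 + 0.308·20/79 = 0.541.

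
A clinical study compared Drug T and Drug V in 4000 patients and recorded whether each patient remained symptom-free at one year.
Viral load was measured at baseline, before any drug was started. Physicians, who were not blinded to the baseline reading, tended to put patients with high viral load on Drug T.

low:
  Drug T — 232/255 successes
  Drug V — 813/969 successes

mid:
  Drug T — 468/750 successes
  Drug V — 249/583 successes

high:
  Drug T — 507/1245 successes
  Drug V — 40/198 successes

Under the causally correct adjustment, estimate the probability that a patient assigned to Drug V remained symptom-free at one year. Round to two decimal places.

0.47

Within every viral load level Drug T has the higher rate, yet pooled Drug V does — Simpson's reversal.
Viral load satisfies the back-door criterion: it is not a descendant of the drug, and it blocks the spurious path from drug to outcome. Adjusting for it (i.e., using the within-viral load rates) gives the causal effect.
Standardising Drug V to the population viral load mix: 0.306·813/969 + 0.333·249/583 + 0.361·40/198 = 0.472.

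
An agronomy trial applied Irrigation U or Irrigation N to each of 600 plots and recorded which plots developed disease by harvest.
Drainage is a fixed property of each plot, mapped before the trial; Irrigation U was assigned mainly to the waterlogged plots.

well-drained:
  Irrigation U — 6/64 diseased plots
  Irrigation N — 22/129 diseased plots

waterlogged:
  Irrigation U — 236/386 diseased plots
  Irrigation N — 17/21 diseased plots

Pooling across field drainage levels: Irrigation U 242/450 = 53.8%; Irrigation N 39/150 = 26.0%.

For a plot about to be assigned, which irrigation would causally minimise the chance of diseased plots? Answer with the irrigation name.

Here field drainage is a common cause — it drives both which irrigation a case falls under and the outcome. The crude comparison mixes populations; the stratum-specific rates are the causally relevant ones.
Within each level — well-drained: 9.4% vs 17.1%; waterlogged: 61.1% vs 81.0% — Irrigation U is lower every time.

Irrigation U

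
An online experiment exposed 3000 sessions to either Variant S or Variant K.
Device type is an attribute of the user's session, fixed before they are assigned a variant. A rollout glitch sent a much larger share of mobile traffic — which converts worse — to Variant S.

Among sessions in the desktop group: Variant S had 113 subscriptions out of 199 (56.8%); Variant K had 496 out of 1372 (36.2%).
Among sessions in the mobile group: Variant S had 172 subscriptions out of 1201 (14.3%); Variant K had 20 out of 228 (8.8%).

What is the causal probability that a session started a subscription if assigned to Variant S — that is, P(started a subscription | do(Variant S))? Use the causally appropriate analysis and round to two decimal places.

0.37

Here device type is a common cause — it drives both which variant a case falls under and the outcome. The crude comparison mixes populations; the stratum-specific rates are the causally relevant ones.
Standardising Variant S to the population device type mix: 0.524·113/199 + 0.476·172/1201 = 0.366.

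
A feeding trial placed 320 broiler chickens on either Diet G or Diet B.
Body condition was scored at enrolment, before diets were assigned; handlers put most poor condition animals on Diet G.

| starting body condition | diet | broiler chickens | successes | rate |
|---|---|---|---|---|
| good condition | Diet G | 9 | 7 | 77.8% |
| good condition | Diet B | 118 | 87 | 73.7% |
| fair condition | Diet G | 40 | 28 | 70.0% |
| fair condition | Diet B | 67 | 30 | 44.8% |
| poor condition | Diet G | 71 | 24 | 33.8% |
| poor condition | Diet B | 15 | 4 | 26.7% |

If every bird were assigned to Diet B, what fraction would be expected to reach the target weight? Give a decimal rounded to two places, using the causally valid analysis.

0.51

Within every starting body condition level Diet G has the higher rate, yet pooled Diet B does — Simpson's reversal.
Starting body condition is set before the diet has any effect — it is not caused by the diet — and it independently drives the outcome. That makes it a confounder, so the causal comparison is within starting body condition levels.
Standardising Diet B to the population starting body condition mix: 0.397·87/118 + 0.334·30/67 + 0.269·4/15 = 0.514.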